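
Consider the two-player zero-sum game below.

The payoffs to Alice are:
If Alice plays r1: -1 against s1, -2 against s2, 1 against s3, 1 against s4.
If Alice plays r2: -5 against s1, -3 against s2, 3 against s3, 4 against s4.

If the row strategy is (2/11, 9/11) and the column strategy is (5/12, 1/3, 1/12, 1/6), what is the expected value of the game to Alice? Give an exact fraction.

Against (5/12, 1/3, 1/12, 1/6), each row's expected payoff is r1: -5/6; r2: -13/6.
Taking the (2/11, 9/11)-weighted average: (2/11)·(-5/6) + (9/11)·(-13/6) = -127/66.

-127/66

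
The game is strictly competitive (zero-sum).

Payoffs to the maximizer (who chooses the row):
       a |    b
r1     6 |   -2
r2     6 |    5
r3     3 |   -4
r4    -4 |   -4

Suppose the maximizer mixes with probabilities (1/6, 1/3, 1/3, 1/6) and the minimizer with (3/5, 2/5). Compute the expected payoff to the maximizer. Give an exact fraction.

26/15

Against (3/5, 2/5), each row's expected payoff is r1: 14/5; r2: 28/5; r3: 1/5; r4: -4.
Taking the (1/6, 1/3, 1/3, 1/6)-weighted average: (1/6)·(14/5) + (1/3)·(28/5) + (1/3)·(1/5) + (1/6)·(-4) = 26/15.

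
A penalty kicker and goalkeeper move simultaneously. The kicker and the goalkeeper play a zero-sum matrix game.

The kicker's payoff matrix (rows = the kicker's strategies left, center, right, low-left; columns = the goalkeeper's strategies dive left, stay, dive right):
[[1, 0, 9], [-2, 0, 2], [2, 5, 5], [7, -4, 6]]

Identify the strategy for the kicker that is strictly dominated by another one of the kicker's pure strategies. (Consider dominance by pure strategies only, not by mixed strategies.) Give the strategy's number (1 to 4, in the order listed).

Compare center with right: 2 > -2, 5 > 0, 5 > 2.
So right strictly dominates center for the kicker; center is strictly dominated.

2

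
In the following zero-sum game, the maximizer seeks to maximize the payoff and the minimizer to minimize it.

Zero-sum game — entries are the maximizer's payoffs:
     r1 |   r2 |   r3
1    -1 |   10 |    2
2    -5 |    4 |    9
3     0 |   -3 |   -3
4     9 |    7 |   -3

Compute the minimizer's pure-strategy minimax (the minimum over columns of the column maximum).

The worst case (largest entry) in each column is r1: 9, r2: 10, r3: 9.
The best (smallest) of these is 9.

9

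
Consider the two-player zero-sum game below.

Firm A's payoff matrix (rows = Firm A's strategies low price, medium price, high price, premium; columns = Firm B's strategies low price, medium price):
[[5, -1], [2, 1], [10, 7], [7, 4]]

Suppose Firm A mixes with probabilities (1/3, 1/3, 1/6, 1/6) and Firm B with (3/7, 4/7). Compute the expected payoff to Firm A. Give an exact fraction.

137/42

Against (3/7, 4/7), each row's expected payoff is low price: 11/7; medium price: 10/7; high price: 58/7; premium: 37/7.
Taking the (1/3, 1/3, 1/6, 1/6)-weighted average: (1/3)·(11/7) + (1/3)·(10/7) + (1/6)·(58/7) + (1/6)·(37/7) = 137/42.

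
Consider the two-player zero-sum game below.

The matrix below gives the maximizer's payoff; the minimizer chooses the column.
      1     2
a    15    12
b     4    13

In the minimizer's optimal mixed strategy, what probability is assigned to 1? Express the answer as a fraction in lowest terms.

1/12

Row minima are 12 and 4, so the maximizer's maximin is 12; column maxima are 15 and 13, so the minimizer's minimax is 13. These differ, so the equilibrium is in mixed strategies.
Let the minimizer play 1 with probability q. The maximizer is indifferent when 15q + 12(1−q) = 4q + 13(1−q), giving q = 1/12.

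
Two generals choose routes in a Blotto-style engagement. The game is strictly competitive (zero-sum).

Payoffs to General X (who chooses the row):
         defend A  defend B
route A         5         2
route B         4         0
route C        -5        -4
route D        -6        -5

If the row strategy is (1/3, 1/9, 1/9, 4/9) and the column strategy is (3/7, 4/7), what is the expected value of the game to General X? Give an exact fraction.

-34/21

Against (3/7, 4/7), each row's expected payoff is route A: 23/7; route B: 12/7; route C: -31/7; route D: -38/7.
Taking the (1/3, 1/9, 1/9, 4/9)-weighted average: (1/3)·(23/7) + (1/9)·(12/7) + (1/9)·(-31/7) + (4/9)·(-38/7) = -34/21.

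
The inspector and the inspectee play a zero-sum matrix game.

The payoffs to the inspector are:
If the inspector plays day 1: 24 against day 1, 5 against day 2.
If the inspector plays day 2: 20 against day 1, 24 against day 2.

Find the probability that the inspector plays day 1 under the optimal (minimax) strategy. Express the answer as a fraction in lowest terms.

4/23

Row minima are 5 and 20, so the inspector's maximin is 20; column maxima are 24 and 24, so the inspectee's minimax is 24. These differ, so the equilibrium is in mixed strategies.
Let the inspector play day 1 with probability p. The inspectee is indifferent when 24p + 20(1−p) = 5p + 24(1−p), giving p = 4/23.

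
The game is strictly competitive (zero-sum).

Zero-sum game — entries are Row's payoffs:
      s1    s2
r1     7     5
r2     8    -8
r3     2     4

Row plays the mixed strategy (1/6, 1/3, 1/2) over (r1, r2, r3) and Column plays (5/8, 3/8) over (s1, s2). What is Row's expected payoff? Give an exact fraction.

37/12

Against (5/8, 3/8), each row's expected payoff is r1: 25/4; r2: 2; r3: 11/4.
Taking the (1/6, 1/3, 1/2)-weighted average: (1/6)·(25/4) + (1/3)·(2) + (1/2)·(11/4) = 37/12.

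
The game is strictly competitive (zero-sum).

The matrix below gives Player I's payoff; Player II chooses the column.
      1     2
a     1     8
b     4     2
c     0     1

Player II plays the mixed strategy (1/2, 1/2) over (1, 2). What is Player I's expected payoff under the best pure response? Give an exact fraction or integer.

a: (1)·(1/2) + (8)·(1/2) = 9/2.
b: (4)·(1/2) + (2)·(1/2) = 3.
c: (0)·(1/2) + (1)·(1/2) = 1/2.
The best pure response is a with expected payoff 9/2.

9/2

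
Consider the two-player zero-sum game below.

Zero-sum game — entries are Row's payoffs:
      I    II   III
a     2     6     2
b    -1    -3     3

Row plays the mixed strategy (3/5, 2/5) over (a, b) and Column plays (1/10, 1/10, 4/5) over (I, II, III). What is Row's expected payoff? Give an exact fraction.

56/25

Against (1/10, 1/10, 4/5), each row's expected payoff is a: 12/5; b: 2.
Taking the (3/5, 2/5)-weighted average: (3/5)·(12/5) + (2/5)·(2) = 56/25.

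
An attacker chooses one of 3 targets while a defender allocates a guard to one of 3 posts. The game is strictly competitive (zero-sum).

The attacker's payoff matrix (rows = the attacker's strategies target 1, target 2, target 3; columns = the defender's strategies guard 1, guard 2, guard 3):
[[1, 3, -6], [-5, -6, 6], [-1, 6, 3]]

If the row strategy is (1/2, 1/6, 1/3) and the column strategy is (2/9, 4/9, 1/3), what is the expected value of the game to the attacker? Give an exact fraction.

Against (2/9, 4/9, 1/3), each row's expected payoff is target 1: -4/9; target 2: -16/9; target 3: 31/9.
Taking the (1/2, 1/6, 1/3)-weighted average: (1/2)·(-4/9) + (1/6)·(-16/9) + (1/3)·(31/9) = 17/27.

17/27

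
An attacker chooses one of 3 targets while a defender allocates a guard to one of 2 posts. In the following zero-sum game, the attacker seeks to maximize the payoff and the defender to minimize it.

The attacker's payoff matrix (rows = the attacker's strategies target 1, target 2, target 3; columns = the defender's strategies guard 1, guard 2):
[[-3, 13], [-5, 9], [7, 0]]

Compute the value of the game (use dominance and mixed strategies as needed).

Row target 2 is strictly dominated by row target 1, so the attacker never plays it.
The remaining 2×2 game on (target 1, target 3) × (guard 1, guard 2) has no saddle point. Let the attacker play target 1 with probability p; indifference gives −3p + 7(1−p) = 13p, so p = 7/23.
Similarly the defender's optimal q on guard 1 is 13/23, and the value is -3·(13/23) + (13)·(10/23) = 91/23.

91/23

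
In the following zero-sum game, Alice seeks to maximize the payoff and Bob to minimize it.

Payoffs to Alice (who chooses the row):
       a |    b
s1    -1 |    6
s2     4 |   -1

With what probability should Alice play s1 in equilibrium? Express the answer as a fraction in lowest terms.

5/12

Row minima are -1 and -1, so Alice's maximin is -1; column maxima are 4 and 6, so Bob's minimax is 4. These differ, so the equilibrium is in mixed strategies.
Let Alice play s1 with probability p. Bob is indifferent when −p + 4(1−p) = 6p − (1−p), giving p = 5/12.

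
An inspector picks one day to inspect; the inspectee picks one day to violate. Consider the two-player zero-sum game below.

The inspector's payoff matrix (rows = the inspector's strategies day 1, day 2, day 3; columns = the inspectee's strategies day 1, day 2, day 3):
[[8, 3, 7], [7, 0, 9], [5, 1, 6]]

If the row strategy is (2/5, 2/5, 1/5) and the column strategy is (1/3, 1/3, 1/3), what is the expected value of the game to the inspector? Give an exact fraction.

16/3

Against (1/3, 1/3, 1/3), each row's expected payoff is day 1: 6; day 2: 16/3; day 3: 4.
Taking the (2/5, 2/5, 1/5)-weighted average: (2/5)·(6) + (2/5)·(16/3) + (1/5)·(4) = 16/3.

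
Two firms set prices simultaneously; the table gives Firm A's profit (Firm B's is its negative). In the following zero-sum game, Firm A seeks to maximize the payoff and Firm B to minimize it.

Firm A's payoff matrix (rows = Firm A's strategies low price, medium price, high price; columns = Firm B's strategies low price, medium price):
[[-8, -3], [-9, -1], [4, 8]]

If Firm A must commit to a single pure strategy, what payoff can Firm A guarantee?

The worst-case payoff for each row is low price: -8, medium price: -9, high price: 4.
The best of these is 4.

4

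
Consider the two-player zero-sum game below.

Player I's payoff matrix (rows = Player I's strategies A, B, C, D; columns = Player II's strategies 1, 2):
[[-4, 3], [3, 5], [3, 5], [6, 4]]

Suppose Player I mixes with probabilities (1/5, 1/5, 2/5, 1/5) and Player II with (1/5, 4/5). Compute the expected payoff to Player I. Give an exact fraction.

Against (1/5, 4/5), each row's expected payoff is A: 8/5; B: 23/5; C: 23/5; D: 22/5.
Taking the (1/5, 1/5, 2/5, 1/5)-weighted average: (1/5)·(8/5) + (1/5)·(23/5) + (2/5)·(23/5) + (1/5)·(22/5) = 99/25.

99/25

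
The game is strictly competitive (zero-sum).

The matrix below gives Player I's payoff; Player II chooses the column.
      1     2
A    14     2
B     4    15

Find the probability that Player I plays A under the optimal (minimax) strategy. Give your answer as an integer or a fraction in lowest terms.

Row minima are 2 and 4, so Player I's maximin is 4; column maxima are 14 and 15, so Player II's minimax is 14. These differ, so the equilibrium is in mixed strategies.
Let Player I play A with probability p. Player II is indifferent when 14p + 4(1−p) = 2p + 15(1−p), giving p = 11/23.

11/23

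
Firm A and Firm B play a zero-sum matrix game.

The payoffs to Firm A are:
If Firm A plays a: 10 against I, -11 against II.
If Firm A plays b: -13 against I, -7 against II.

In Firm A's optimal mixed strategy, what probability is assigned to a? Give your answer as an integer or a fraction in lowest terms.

2/9

Row minima are -11 and -13, so Firm A's maximin is -11; column maxima are 10 and -7, so Firm B's minimax is -7. These differ, so the equilibrium is in mixed strategies.
Let Firm A play a with probability p. Firm B is indifferent when 10p − 13(1−p) = −11p − 7(1−p), giving p = 2/9.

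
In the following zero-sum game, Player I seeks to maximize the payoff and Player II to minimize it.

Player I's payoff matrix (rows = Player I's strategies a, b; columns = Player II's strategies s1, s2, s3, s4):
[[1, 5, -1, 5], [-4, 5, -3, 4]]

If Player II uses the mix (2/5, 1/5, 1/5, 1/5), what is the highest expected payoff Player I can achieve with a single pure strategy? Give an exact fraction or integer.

11/5

a: (1)·(2/5) + (5)·(1/5) + (-1)·(1/5) + (5)·(1/5) = 11/5.
b: (-4)·(2/5) + (5)·(1/5) + (-3)·(1/5) + (4)·(1/5) = -2/5.
The best pure response is a with expected payoff 11/5.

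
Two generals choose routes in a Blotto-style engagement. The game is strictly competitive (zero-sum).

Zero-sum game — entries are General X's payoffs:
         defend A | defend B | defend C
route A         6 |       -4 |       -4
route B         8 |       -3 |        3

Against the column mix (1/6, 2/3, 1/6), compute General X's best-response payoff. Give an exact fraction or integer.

route A: (6)·(1/6) + (-4)·(2/3) + (-4)·(1/6) = -7/3.
route B: (8)·(1/6) + (-3)·(2/3) + (3)·(1/6) = -1/6.
The best pure response is route B with expected payoff -1/6.

-1/6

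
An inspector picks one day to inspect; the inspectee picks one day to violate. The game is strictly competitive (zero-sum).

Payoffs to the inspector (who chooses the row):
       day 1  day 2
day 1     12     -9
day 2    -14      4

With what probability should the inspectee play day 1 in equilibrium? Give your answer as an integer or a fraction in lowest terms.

Row minima are -9 and -14, so the inspector's maximin is -9; column maxima are 12 and 4, so the inspectee's minimax is 4. These differ, so the equilibrium is in mixed strategies.
Let the inspectee play day 1 with probability q. The inspector is indifferent when 12q − 9(1−q) = −14q + 4(1−q), giving q = 1/3.

1/3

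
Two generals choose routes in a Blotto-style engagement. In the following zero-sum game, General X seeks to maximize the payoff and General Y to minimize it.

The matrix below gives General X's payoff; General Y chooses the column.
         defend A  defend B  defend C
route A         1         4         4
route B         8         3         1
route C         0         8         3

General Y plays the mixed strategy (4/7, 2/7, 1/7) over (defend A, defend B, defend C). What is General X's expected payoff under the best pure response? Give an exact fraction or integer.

route A: (1)·(4/7) + (4)·(2/7) + (4)·(1/7) = 16/7.
route B: (8)·(4/7) + (3)·(2/7) + (1)·(1/7) = 39/7.
route C: (0)·(4/7) + (8)·(2/7) + (3)·(1/7) = 19/7.
The best pure response is route B with expected payoff 39/7.

39/7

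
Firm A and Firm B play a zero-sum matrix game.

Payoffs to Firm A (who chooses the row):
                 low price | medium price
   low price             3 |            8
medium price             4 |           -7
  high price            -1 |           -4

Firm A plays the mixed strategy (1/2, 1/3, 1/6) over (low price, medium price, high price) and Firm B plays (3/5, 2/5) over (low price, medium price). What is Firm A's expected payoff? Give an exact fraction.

2

Against (3/5, 2/5), each row's expected payoff is low price: 5; medium price: -2/5; high price: -11/5.
Taking the (1/2, 1/3, 1/6)-weighted average: (1/2)·(5) + (1/3)·(-2/5) + (1/6)·(-11/5) = 2.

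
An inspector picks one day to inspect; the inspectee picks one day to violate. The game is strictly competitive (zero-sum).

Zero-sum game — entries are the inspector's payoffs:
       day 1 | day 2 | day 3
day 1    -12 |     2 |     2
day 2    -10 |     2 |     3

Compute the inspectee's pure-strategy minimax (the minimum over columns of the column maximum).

-10

The worst case (largest entry) in each column is day 1: -10, day 2: 2, day 3: 3.
The best (smallest) of these is -10.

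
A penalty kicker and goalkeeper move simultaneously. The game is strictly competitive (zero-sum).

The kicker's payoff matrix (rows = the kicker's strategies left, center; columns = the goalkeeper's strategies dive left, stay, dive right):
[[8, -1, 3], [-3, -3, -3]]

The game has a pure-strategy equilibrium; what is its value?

-1

Row minima: -1, -3 → the kicker's maximin is -1.
Column maxima: 8, -1, 3 → the goalkeeper's minimax is -1.
They coincide at (left, stay), so the value is -1.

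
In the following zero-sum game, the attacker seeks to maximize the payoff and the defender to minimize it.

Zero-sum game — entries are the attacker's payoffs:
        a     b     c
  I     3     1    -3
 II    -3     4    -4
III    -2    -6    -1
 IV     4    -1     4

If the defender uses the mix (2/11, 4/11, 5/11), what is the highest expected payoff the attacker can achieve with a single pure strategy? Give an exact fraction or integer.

I: (3)·(2/11) + (1)·(4/11) + (-3)·(5/11) = -5/11.
II: (-3)·(2/11) + (4)·(4/11) + (-4)·(5/11) = -10/11.
III: (-2)·(2/11) + (-6)·(4/11) + (-1)·(5/11) = -3.
IV: (4)·(2/11) + (-1)·(4/11) + (4)·(5/11) = 24/11.
The best pure response is IV with expected payoff 24/11.

24/11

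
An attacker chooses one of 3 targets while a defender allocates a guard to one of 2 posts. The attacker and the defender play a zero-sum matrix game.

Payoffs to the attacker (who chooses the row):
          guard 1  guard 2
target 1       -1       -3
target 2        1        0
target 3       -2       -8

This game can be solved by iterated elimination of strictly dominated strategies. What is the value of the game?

0

Row target 3 is strictly dominated by row target 1 (-1>-2, -3>-8); eliminate target 3.
Row target 1 is strictly dominated by row target 2 (1>-1, 0>-3); eliminate target 1.
Column guard 1 is strictly dominated by guard 2 for the defender (0<1); eliminate guard 1.
Only (target 2, guard 2) remains, with payoff 0.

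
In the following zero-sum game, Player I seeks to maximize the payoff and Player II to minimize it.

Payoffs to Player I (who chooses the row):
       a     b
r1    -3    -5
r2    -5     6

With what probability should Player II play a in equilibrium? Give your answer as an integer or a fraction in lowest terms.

Row minima are -5 and -5, so Player I's maximin is -5; column maxima are -3 and 6, so Player II's minimax is -3. These differ, so the equilibrium is in mixed strategies.
Let Player II play a with probability q. Player I is indifferent when −3q − 5(1−q) = −5q + 6(1−q), giving q = 11/13.

11/13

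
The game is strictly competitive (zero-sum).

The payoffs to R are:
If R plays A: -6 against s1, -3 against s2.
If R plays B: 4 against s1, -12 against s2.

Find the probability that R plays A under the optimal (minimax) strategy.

Row minima are -6 and -12, so R's maximin is -6; column maxima are 4 and -3, so C's minimax is -3. These differ, so the equilibrium is in mixed strategies.
Let R play A with probability p. C is indifferent when −6p + 4(1−p) = −3p − 12(1−p), giving p = 16/19.

16/19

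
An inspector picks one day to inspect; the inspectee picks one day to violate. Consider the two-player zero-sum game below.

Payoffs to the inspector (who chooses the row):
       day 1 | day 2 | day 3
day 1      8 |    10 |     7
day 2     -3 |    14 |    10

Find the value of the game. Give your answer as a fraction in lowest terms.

Column day 2 is strictly dominated by day 3 for the inspectee (it gives the inspector more in every row).
The remaining 2×2 game on (day 1, day 2) × (day 1, day 3) has no saddle point. Let the inspector play day 1 with probability p; indifference gives 8p − 3(1−p) = 7p + 10(1−p), so p = 13/14.
Similarly the inspectee's optimal q on day 1 is 3/14, and the value is 8·(3/14) + (7)·(11/14) = 101/14.

101/14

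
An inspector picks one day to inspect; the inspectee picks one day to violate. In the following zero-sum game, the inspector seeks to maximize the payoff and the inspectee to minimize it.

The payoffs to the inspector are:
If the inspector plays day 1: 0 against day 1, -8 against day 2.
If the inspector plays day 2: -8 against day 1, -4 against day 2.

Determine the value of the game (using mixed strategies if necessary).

Row minima are -8 and -8, so the inspector's maximin is -8; column maxima are 0 and -4, so the inspectee's minimax is -4. These differ, so the equilibrium is in mixed strategies.
Let the inspector play day 1 with probability p. The inspectee is indifferent when −8(1−p) = −8p − 4(1−p), giving p = 1/3.
Let the inspectee play day 1 with probability q. The inspector is indifferent when −8(1−q) = −8q − 4(1−q), giving q = 1/3.
The value is 0·(1/3) + (-8)·(2/3) = -16/3.

-16/3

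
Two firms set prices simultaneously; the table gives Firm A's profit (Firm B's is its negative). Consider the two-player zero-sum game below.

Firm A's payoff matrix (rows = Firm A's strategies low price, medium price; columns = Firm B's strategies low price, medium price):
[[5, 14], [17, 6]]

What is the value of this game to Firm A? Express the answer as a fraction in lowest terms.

Row minima are 5 and 6, so Firm A's maximin is 6; column maxima are 17 and 14, so Firm B's minimax is 14. These differ, so the equilibrium is in mixed strategies.
Let Firm A play low price with probability p. Firm B is indifferent when 5p + 17(1−p) = 14p + 6(1−p), giving p = 11/20.
Let Firm B play low price with probability q. Firm A is indifferent when 5q + 14(1−q) = 17q + 6(1−q), giving q = 2/5.
The value is 5·(2/5) + (14)·(3/5) = 52/5.

52/5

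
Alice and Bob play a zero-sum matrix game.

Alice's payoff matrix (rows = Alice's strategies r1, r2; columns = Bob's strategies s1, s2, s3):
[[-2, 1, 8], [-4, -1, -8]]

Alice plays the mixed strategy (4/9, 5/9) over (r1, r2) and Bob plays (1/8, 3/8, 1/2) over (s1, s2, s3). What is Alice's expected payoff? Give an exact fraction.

Against (1/8, 3/8, 1/2), each row's expected payoff is r1: 33/8; r2: -39/8.
Taking the (4/9, 5/9)-weighted average: (4/9)·(33/8) + (5/9)·(-39/8) = -7/8.

-7/8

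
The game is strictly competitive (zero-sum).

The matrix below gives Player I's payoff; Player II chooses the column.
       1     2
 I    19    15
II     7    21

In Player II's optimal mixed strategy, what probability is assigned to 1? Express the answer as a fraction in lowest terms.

Row minima are 15 and 7, so Player I's maximin is 15; column maxima are 19 and 21, so Player II's minimax is 19. These differ, so the equilibrium is in mixed strategies.
Let Player II play 1 with probability q. Player I is indifferent when 19q + 15(1−q) = 7q + 21(1−q), giving q = 1/3.

1/3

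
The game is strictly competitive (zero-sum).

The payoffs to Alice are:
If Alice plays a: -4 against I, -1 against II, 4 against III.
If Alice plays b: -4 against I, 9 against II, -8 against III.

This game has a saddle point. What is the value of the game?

Row minima: -4, -8 → Alice's maximin is -4.
Column maxima: -4, 9, 4 → Bob's minimax is -4.
They coincide at (a, I), so the value is -4.

-4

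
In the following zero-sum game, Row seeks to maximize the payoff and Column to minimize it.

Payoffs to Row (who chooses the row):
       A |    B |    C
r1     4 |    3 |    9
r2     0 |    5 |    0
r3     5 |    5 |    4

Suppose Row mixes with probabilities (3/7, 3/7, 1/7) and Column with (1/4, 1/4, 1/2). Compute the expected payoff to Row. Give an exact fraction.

Against (1/4, 1/4, 1/2), each row's expected payoff is r1: 25/4; r2: 5/4; r3: 9/2.
Taking the (3/7, 3/7, 1/7)-weighted average: (3/7)·(25/4) + (3/7)·(5/4) + (1/7)·(9/2) = 27/7.

27/7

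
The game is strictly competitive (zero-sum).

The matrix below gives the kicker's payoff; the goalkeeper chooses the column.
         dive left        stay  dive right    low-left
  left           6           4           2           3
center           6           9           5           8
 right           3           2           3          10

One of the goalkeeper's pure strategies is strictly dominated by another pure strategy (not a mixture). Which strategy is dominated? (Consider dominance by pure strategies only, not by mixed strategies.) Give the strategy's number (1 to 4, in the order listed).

The goalkeeper prefers columns that give the kicker less. Compare low-left with dive right: 2 < 3, 5 < 8, 3 < 10.
So dive right strictly dominates low-left for the goalkeeper; low-left is strictly dominated.

4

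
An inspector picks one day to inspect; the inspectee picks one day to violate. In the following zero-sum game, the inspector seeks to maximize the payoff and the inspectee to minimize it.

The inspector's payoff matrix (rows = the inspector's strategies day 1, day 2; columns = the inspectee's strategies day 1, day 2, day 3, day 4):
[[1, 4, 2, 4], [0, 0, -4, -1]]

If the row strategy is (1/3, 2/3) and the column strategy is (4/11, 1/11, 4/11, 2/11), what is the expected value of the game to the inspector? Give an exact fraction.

Against (4/11, 1/11, 4/11, 2/11), each row's expected payoff is day 1: 24/11; day 2: -18/11.
Taking the (1/3, 2/3)-weighted average: (1/3)·(24/11) + (2/3)·(-18/11) = -4/11.

-4/11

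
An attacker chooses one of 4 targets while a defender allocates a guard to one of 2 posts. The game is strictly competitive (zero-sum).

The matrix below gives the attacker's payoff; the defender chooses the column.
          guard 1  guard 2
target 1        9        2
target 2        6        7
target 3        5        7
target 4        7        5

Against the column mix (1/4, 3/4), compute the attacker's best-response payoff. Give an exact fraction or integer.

27/4

target 1: (9)·(1/4) + (2)·(3/4) = 15/4.
target 2: (6)·(1/4) + (7)·(3/4) = 27/4.
target 3: (5)·(1/4) + (7)·(3/4) = 13/2.
target 4: (7)·(1/4) + (5)·(3/4) = 11/2.
The best pure response is target 2 with expected payoff 27/4.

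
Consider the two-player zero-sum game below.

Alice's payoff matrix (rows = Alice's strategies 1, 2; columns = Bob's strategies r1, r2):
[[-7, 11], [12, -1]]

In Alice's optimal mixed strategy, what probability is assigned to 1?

13/31

Row minima are -7 and -1, so Alice's maximin is -1; column maxima are 12 and 11, so Bob's minimax is 11. These differ, so the equilibrium is in mixed strategies.
Let Alice play 1 with probability p. Bob is indifferent when −7p + 12(1−p) = 11p − (1−p), giving p = 13/31.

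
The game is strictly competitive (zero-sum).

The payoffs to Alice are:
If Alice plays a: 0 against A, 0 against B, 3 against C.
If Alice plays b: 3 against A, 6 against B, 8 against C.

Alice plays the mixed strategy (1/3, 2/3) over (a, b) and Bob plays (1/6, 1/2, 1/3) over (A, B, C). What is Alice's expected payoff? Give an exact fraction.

Against (1/6, 1/2, 1/3), each row's expected payoff is a: 1; b: 37/6.
Taking the (1/3, 2/3)-weighted average: (1/3)·(1) + (2/3)·(37/6) = 40/9.

40/9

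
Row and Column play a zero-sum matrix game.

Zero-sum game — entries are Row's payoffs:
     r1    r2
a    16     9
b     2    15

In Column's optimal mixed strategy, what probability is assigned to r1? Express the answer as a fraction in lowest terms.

3/10

Row minima are 9 and 2, so Row's maximin is 9; column maxima are 16 and 15, so Column's minimax is 15. These differ, so the equilibrium is in mixed strategies.
Let Column play r1 with probability q. Row is indifferent when 16q + 9(1−q) = 2q + 15(1−q), giving q = 3/10.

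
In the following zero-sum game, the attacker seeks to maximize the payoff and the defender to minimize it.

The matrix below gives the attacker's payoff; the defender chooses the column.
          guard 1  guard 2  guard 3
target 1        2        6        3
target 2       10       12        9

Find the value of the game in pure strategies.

9

Row minima: 2, 9 → the attacker's maximin is 9.
Column maxima: 10, 12, 9 → the defender's minimax is 9.
They coincide at (target 2, guard 3), so the value is 9.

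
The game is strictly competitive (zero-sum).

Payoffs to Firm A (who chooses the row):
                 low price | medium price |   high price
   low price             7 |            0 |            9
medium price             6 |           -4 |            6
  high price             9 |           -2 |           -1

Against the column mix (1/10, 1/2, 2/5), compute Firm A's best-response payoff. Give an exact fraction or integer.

43/10

low price: (7)·(1/10) + (0)·(1/2) + (9)·(2/5) = 43/10.
medium price: (6)·(1/10) + (-4)·(1/2) + (6)·(2/5) = 1.
high price: (9)·(1/10) + (-2)·(1/2) + (-1)·(2/5) = -1/2.
The best pure response is low price with expected payoff 43/10.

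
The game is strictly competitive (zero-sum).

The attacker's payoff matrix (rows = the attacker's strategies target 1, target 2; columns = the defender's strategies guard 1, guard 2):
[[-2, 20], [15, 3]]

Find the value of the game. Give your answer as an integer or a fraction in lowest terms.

9

Row minima are -2 and 3, so the attacker's maximin is 3; column maxima are 15 and 20, so the defender's minimax is 15. These differ, so the equilibrium is in mixed strategies.
Let the attacker play target 1 with probability p. The defender is indifferent when −2p + 15(1−p) = 20p + 3(1−p), giving p = 6/17.
Let the defender play guard 1 with probability q. The attacker is indifferent when −2q + 20(1−q) = 15q + 3(1−q), giving q = 1/2.
The value is -2·(1/2) + (20)·(1/2) = 9.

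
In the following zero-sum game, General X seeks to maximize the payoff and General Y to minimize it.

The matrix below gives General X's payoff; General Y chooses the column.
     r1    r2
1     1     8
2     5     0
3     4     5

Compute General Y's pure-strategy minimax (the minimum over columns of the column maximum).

5

The worst case (largest entry) in each column is r1: 5, r2: 8.
The best (smallest) of these is 5.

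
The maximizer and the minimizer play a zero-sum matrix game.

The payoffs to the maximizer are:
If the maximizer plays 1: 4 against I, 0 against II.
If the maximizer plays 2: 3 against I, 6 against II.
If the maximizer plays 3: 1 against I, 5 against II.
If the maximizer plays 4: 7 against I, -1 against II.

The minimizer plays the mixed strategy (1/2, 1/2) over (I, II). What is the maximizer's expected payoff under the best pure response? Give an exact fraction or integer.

9/2

1: (4)·(1/2) + (0)·(1/2) = 2.
2: (3)·(1/2) + (6)·(1/2) = 9/2.
3: (1)·(1/2) + (5)·(1/2) = 3.
4: (7)·(1/2) + (-1)·(1/2) = 3.
The best pure response is 2 with expected payoff 9/2.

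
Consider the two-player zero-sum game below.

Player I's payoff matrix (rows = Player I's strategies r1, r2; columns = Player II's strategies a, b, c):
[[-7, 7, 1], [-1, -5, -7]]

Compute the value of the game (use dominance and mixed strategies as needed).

-25/7

Column b is strictly dominated by c for Player II (it gives Player I more in every row).
The remaining 2×2 game on (r1, r2) × (a, c) has no saddle point. Let Player I play r1 with probability p; indifference gives −7p − (1−p) = p − 7(1−p), so p = 3/7.
Similarly Player II's optimal q on a is 4/7, and the value is -7·(4/7) + (1)·(3/7) = -25/7.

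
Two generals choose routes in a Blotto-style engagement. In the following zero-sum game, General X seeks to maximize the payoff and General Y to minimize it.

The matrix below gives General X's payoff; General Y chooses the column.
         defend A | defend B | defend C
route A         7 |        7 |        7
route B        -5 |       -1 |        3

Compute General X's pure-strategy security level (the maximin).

7

The worst-case payoff for each row is route A: 7, route B: -5.
The best of these is 7.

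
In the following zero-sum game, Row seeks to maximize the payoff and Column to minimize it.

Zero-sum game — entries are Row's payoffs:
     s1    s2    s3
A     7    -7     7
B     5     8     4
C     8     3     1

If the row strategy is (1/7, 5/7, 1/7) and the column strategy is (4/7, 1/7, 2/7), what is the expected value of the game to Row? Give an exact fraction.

Against (4/7, 1/7, 2/7), each row's expected payoff is A: 5; B: 36/7; C: 37/7.
Taking the (1/7, 5/7, 1/7)-weighted average: (1/7)·(5) + (5/7)·(36/7) + (1/7)·(37/7) = 36/7.

36/7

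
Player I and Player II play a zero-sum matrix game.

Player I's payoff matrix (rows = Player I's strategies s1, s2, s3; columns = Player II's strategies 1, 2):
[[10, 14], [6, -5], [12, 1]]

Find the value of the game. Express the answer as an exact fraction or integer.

Row s2 is strictly dominated by row s3, so Player I never plays it.
The remaining 2×2 game on (s1, s3) × (1, 2) has no saddle point. Let Player I play s1 with probability p; indifference gives 10p + 12(1−p) = 14p + (1−p), so p = 11/15.
Similarly Player II's optimal q on 1 is 13/15, and the value is 10·(13/15) + (14)·(2/15) = 158/15.

158/15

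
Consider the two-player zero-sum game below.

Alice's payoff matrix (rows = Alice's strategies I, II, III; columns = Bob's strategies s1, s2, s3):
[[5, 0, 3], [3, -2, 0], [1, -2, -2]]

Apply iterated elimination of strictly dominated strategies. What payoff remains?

0

Row III is strictly dominated by row I (5>1, 0>-2, 3>-2); eliminate III.
Row II is strictly dominated by row I (5>3, 0>-2, 3>0); eliminate II.
Column s1 is strictly dominated by s2 for Bob (0<5); eliminate s1.
Column s3 is strictly dominated by s2 for Bob (0<3); eliminate s3.
Only (I, s2) remains, with payoff 0.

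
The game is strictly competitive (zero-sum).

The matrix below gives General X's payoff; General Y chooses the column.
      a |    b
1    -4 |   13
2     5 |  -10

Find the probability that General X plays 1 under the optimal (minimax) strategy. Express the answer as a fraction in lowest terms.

Row minima are -4 and -10, so General X's maximin is -4; column maxima are 5 and 13, so General Y's minimax is 5. These differ, so the equilibrium is in mixed strategies.
Let General X play 1 with probability p. General Y is indifferent when −4p + 5(1−p) = 13p − 10(1−p), giving p = 15/32.

15/32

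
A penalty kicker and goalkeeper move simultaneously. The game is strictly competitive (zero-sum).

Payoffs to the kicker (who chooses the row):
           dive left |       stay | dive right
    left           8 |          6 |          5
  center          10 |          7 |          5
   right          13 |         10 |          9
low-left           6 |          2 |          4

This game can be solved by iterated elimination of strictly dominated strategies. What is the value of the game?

9

Row low-left is strictly dominated by row left (8>6, 6>2, 5>4); eliminate low-left.
Row center is strictly dominated by row right (13>10, 10>7, 9>5); eliminate center.
Row left is strictly dominated by row right (13>8, 10>6, 9>5); eliminate left.
Column stay is strictly dominated by dive right for the goalkeeper (9<10); eliminate stay.
Column dive left is strictly dominated by dive right for the goalkeeper (9<13); eliminate dive left.
Only (right, dive right) remains, with payoff 9.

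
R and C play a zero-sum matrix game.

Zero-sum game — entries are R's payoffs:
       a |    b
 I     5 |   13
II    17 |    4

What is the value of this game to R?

67/7

Row minima are 5 and 4, so R's maximin is 5; column maxima are 17 and 13, so C's minimax is 13. These differ, so the equilibrium is in mixed strategies.
Let R play I with probability p. C is indifferent when 5p + 17(1−p) = 13p + 4(1−p), giving p = 13/21.
Let C play a with probability q. R is indifferent when 5q + 13(1−q) = 17q + 4(1−q), giving q = 3/7.
The value is 5·(3/7) + (13)·(4/7) = 67/7.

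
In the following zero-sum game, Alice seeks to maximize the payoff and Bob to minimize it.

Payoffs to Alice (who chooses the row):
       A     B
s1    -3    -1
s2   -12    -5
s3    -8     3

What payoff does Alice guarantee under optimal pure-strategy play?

-3

Row minima: -3, -12, -8 → Alice's maximin is -3.
Column maxima: -3, 3 → Bob's minimax is -3.
They coincide at (s1, A), so the value is -3.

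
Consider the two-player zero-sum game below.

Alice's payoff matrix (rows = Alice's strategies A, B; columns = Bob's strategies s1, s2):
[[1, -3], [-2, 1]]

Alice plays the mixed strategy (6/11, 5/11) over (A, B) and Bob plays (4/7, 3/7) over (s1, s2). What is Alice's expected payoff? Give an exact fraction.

-5/7

Against (4/7, 3/7), each row's expected payoff is A: -5/7; B: -5/7.
Taking the (6/11, 5/11)-weighted average: (6/11)·(-5/7) + (5/11)·(-5/7) = -5/7.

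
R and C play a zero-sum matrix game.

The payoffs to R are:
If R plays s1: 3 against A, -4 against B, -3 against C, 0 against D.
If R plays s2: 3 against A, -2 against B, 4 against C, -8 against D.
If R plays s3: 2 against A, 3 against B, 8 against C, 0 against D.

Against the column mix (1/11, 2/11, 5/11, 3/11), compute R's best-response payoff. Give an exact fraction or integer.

s1: (3)·(1/11) + (-4)·(2/11) + (-3)·(5/11) + (0)·(3/11) = -20/11.
s2: (3)·(1/11) + (-2)·(2/11) + (4)·(5/11) + (-8)·(3/11) = -5/11.
s3: (2)·(1/11) + (3)·(2/11) + (8)·(5/11) + (0)·(3/11) = 48/11.
The best pure response is s3 with expected payoff 48/11.

48/11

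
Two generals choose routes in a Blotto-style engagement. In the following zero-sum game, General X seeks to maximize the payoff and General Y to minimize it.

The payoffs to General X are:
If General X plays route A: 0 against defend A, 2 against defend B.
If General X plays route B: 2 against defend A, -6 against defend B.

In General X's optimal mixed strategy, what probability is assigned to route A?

4/5

Row minima are 0 and -6, so General X's maximin is 0; column maxima are 2 and 2, so General Y's minimax is 2. These differ, so the equilibrium is in mixed strategies.
Let General X play route A with probability p. General Y is indifferent when 2(1−p) = 2p − 6(1−p), giving p = 4/5.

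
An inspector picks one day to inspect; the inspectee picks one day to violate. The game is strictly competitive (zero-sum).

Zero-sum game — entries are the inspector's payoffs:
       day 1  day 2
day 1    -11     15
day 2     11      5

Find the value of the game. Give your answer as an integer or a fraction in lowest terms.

55/8

Row minima are -11 and 5, so the inspector's maximin is 5; column maxima are 11 and 15, so the inspectee's minimax is 11. These differ, so the equilibrium is in mixed strategies.
Let the inspector play day 1 with probability p. The inspectee is indifferent when −11p + 11(1−p) = 15p + 5(1−p), giving p = 3/16.
Let the inspectee play day 1 with probability q. The inspector is indifferent when −11q + 15(1−q) = 11q + 5(1−q), giving q = 5/16.
The value is -11·(5/16) + (15)·(11/16) = 55/8.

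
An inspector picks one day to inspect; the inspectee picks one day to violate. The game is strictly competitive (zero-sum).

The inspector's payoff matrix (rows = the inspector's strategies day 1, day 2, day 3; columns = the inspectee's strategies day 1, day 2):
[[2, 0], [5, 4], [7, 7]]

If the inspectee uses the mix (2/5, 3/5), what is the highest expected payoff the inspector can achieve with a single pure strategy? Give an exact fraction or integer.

7

day 1: (2)·(2/5) + (0)·(3/5) = 4/5.
day 2: (5)·(2/5) + (4)·(3/5) = 22/5.
day 3: (7)·(2/5) + (7)·(3/5) = 7.
The best pure response is day 3 with expected payoff 7.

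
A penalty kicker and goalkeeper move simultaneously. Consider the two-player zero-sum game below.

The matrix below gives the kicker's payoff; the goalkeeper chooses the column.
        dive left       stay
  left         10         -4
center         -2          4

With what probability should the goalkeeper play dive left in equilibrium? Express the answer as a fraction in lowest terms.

Row minima are -4 and -2, so the kicker's maximin is -2; column maxima are 10 and 4, so the goalkeeper's minimax is 4. These differ, so the equilibrium is in mixed strategies.
Let the goalkeeper play dive left with probability q. The kicker is indifferent when 10q − 4(1−q) = −2q + 4(1−q), giving q = 2/5.

2/5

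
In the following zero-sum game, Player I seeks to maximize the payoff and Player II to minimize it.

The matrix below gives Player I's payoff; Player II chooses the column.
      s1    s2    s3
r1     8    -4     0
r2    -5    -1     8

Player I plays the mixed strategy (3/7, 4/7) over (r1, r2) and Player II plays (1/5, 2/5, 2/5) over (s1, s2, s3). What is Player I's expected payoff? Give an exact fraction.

Against (1/5, 2/5, 2/5), each row's expected payoff is r1: 0; r2: 9/5.
Taking the (3/7, 4/7)-weighted average: (3/7)·(0) + (4/7)·(9/5) = 36/35.

36/35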